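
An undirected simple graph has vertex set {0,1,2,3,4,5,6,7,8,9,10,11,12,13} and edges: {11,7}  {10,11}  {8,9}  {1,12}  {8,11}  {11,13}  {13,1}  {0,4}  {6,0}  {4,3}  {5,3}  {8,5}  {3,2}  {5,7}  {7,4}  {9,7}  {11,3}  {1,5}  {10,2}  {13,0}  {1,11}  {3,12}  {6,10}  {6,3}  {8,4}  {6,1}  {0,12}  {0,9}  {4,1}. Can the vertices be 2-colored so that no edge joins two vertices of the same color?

No

The cycle 1-11-13-1 has length 3, which is odd, so the graph is not bipartite.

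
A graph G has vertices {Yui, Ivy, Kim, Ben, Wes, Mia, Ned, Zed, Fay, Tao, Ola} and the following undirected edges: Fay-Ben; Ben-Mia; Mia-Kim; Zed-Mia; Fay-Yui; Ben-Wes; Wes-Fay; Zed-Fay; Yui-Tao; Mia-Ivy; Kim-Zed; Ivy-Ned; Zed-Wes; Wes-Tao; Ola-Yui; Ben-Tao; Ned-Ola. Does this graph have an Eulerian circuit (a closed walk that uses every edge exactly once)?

Degrees: Yui:3, Ivy:2, Kim:2, Ben:4, Wes:4, Mia:4, Ned:2, Zed:4, Fay:4, Tao:3, Ola:2
Yui, Tao have odd degree; an Eulerian circuit needs every degree to be even, so none exists.

No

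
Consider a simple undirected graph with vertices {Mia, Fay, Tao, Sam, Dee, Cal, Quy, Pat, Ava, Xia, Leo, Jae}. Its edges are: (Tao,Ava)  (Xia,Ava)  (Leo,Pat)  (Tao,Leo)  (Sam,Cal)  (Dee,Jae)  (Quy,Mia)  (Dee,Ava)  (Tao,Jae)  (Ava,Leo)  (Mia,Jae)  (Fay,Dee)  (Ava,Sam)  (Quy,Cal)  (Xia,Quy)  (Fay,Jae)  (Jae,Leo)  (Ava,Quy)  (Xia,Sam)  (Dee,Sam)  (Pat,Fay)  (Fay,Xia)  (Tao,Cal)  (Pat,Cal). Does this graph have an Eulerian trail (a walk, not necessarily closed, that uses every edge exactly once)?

Yes

Degrees: Mia:2, Fay:4, Tao:4, Sam:4, Dee:4, Cal:4, Quy:4, Pat:3, Ava:6, Xia:4, Leo:4, Jae:5
Odd-degree vertices: Pat, Jae (2 total).
The non-isolated vertices are connected and exactly 2 have odd degree, so an Eulerian trail exists (from Pat to Jae).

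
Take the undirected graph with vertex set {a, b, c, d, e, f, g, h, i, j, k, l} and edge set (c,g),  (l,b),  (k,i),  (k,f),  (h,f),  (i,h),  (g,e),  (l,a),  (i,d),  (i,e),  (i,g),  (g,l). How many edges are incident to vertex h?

2

Neighbors of h: f, i.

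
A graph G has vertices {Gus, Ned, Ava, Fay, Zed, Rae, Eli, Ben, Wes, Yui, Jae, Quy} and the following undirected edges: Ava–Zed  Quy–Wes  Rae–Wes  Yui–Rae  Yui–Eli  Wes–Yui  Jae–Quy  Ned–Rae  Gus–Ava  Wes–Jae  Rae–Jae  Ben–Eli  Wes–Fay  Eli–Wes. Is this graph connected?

No

Component: {Gus, Ava, Zed}
Component: {Ned, Fay, Rae, Eli, Ben, Wes, Yui, Jae, Quy}
There are 2 separate components, so the graph is not connected.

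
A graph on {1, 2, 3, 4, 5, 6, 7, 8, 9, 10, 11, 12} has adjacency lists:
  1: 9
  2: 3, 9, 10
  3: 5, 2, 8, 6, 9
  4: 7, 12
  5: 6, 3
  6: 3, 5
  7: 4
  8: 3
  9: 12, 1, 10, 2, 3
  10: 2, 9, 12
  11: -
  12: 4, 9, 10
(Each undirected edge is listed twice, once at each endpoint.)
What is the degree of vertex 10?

Neighbors of 10: 2, 9, 12.

3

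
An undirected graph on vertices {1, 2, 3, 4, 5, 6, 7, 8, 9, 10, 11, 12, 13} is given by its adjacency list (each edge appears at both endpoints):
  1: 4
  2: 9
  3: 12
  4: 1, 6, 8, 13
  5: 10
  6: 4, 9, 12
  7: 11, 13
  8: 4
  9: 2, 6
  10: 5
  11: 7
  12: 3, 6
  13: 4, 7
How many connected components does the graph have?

2

Component: {5, 10}
Component: {1, 2, 3, 4, 6, 7, 8, 9, 11, 12, 13}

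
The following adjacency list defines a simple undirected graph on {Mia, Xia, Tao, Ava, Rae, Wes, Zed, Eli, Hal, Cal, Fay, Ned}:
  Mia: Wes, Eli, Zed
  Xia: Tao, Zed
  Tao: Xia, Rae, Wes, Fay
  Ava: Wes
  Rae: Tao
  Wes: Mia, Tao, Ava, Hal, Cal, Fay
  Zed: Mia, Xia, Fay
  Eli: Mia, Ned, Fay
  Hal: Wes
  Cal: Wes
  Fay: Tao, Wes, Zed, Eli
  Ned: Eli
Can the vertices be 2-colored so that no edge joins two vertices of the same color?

Fay-Tao-Wes-Fay is an odd cycle (length 3), and a bipartite graph can contain only even cycles.

No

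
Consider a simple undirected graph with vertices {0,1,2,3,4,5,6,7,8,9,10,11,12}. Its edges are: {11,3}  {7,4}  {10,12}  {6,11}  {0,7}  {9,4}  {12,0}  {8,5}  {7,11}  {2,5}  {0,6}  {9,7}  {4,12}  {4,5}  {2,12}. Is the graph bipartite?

The cycle 4-9-7-4 has length 3, which is odd, so the graph is not bipartite.

No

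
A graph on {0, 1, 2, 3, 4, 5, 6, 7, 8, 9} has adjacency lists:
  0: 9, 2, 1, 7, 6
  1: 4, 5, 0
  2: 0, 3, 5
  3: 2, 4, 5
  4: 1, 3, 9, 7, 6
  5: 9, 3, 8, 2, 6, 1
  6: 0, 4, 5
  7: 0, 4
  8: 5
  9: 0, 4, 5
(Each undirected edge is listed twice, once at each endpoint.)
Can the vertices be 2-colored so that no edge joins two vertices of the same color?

The cycle 5-2-3-5 has length 3, which is odd, so the graph is not bipartite.

No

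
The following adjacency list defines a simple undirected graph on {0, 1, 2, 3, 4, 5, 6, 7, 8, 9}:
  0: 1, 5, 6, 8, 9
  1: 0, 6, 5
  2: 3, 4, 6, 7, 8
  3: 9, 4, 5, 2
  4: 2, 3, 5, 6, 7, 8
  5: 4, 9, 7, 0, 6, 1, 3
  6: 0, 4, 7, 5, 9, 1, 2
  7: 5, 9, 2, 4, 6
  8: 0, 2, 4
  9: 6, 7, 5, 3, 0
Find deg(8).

Neighbors of 8: 0, 2, 4.

3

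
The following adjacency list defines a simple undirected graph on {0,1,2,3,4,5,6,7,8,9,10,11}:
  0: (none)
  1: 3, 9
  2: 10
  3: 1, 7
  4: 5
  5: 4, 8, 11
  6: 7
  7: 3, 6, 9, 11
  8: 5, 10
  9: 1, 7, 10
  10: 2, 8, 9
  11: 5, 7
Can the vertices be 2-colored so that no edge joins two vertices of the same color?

Color {0, 2, 3, 4, 6, 8, 9, 11} black and {1, 5, 7, 10} white. No edge joins two same-colored vertices, so the graph is bipartite.

Yes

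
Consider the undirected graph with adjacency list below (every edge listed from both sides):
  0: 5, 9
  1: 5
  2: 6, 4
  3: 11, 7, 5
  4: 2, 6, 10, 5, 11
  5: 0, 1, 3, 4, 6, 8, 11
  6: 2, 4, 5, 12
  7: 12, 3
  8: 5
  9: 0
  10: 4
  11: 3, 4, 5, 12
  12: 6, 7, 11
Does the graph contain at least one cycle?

The graph has 13 vertices, 18 edges, and 1 connected component.
Since 18 > 13 - 1, a cycle must exist; for instance 5-6-2-4-5.

Yes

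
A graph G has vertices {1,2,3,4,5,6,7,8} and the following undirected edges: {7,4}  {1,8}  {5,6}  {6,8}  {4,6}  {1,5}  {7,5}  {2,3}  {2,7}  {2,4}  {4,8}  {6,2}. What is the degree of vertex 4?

4

Neighbors of 4: 2, 6, 7, 8.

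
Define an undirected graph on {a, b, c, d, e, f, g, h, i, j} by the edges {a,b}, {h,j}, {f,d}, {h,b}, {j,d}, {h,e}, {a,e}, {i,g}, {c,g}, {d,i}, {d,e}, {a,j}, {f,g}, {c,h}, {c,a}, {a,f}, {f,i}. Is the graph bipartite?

f-i-d-f is an odd cycle (length 3), and a bipartite graph can contain only even cycles.

No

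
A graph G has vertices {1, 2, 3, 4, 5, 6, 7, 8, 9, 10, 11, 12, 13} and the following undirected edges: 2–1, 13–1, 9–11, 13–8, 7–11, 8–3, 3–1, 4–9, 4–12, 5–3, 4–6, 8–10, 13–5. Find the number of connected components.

2

Component: {4, 6, 7, 9, 11, 12}
Component: {1, 2, 3, 5, 8, 10, 13}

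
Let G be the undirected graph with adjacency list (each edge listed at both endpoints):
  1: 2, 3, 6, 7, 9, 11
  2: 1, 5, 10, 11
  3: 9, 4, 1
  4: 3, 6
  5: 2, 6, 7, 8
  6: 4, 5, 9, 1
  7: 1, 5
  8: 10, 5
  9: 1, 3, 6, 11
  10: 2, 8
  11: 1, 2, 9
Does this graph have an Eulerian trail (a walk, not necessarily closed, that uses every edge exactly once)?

Degrees: 1:6, 2:4, 3:3, 4:2, 5:4, 6:4, 7:2, 8:2, 9:4, 10:2, 11:3
Odd-degree vertices: 3, 11 (2 total).
With 2 odd-degree vertices and all edges in one connected piece, an Eulerian trail exists (from 3 to 11).

Yes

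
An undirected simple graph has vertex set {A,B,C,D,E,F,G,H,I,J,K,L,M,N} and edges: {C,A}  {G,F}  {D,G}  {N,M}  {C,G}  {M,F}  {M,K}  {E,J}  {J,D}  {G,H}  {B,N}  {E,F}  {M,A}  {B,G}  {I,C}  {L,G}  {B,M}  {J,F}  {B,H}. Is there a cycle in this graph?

|V| = 14, |E| = 19, number of components = 1.
One cycle is A-M-F-G-C-A.

Yes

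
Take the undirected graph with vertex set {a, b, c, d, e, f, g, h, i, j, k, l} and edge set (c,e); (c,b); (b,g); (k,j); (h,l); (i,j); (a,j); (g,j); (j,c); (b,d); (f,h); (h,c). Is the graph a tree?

|V| = 12, |E| = 12.
A tree on 12 vertices has exactly 11 edges; this graph has 12, so it contains a cycle and is not a tree.

No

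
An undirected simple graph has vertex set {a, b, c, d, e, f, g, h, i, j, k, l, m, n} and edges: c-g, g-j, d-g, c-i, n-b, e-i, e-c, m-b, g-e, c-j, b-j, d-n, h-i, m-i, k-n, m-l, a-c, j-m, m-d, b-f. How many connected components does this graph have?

Component: {a, b, c, d, e, f, g, h, i, j, k, l, m, n}

1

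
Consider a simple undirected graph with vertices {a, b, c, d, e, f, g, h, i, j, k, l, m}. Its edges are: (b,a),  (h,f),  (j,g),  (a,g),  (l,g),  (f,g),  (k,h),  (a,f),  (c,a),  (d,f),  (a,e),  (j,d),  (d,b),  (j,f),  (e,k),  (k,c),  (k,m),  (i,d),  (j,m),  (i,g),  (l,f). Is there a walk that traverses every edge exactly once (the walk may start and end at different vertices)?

Degrees: a:5, b:2, c:2, d:4, e:2, f:6, g:5, h:2, i:2, j:4, k:4, l:2, m:2
Odd-degree vertices: a, g (2 total).
The non-isolated vertices are connected and exactly 2 have odd degree, so an Eulerian trail exists (from a to g).

Yes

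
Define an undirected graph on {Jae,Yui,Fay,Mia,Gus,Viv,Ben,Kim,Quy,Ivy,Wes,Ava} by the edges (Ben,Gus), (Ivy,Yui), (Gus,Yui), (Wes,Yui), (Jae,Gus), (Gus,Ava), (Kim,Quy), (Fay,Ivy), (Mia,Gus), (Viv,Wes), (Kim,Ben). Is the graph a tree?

Yes

The graph has 12 vertices and 11 edges.
It is connected with exactly 11 edges, hence acyclic — it is a tree.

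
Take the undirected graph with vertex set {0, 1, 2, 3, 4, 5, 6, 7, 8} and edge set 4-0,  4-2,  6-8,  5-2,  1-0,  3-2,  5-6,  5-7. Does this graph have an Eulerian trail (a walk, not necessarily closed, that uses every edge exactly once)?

No

Degrees: 0:2, 1:1, 2:3, 3:1, 4:2, 5:3, 6:2, 7:1, 8:1
Odd-degree vertices: 1, 2, 3, 5, 7, 8 (6 total).
With 6 odd-degree vertices (more than two), no single trail can use every edge.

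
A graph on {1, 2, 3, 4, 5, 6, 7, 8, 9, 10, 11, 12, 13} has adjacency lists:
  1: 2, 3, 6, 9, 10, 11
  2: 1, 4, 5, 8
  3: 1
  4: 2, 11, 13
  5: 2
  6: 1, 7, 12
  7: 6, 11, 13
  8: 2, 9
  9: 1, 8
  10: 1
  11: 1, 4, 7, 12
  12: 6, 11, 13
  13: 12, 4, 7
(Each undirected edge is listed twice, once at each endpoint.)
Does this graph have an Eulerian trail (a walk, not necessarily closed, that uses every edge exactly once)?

No

Degrees: 1:6, 2:4, 3:1, 4:3, 5:1, 6:3, 7:3, 8:2, 9:2, 10:1, 11:4, 12:3, 13:3
Odd-degree vertices: 3, 4, 5, 6, 7, 10, 12, 13 (8 total).
An Eulerian trail requires 0 or 2 odd-degree vertices; here there are 8.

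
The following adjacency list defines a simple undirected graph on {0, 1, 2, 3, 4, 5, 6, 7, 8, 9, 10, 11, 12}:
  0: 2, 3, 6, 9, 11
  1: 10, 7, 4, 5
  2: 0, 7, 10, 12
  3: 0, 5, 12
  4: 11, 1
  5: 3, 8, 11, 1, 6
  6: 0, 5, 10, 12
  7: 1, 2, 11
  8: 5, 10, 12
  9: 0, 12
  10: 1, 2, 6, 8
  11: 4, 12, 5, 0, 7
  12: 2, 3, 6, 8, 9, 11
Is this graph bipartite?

Partition the vertices as {1, 2, 3, 6, 8, 9, 11} vs {0, 4, 5, 7, 10, 12}. Each listed edge has one endpoint in each part, so the graph is bipartite.

Yes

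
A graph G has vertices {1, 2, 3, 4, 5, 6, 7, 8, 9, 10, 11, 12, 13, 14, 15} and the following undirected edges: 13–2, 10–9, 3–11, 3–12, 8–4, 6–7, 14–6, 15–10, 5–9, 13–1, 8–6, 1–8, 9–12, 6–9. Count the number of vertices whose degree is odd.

Degrees: 1:2, 2:1, 3:2, 4:1, 5:1, 6:4, 7:1, 8:3, 9:4, 10:2, 11:1, 12:2, 13:2, 14:1, 15:1
Odd-degree vertices: 2, 4, 5, 7, 8, 11, 14, 15.

8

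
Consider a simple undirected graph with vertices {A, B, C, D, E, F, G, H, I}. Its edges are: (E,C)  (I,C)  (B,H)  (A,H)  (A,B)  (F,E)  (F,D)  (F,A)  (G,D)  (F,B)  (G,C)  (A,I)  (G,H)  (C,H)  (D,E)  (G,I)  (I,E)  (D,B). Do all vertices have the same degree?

Yes

Degrees: A:4, B:4, C:4, D:4, E:4, F:4, G:4, H:4, I:4
All degrees equal 4; the graph is regular.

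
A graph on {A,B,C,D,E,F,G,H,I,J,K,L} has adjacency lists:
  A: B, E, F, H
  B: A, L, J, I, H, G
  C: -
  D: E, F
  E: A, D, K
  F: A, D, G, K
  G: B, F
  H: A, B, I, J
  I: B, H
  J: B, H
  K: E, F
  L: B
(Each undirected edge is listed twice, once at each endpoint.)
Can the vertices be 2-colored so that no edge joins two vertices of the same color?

No

A-H-B-A is an odd cycle (length 3), and a bipartite graph can contain only even cycles.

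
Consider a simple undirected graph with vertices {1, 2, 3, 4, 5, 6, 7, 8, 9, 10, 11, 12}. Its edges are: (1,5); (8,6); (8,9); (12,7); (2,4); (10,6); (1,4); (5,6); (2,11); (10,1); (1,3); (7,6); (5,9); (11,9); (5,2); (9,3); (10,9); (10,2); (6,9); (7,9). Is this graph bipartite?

No

6-9-7-6 is an odd cycle (length 3), and a bipartite graph can contain only even cycles.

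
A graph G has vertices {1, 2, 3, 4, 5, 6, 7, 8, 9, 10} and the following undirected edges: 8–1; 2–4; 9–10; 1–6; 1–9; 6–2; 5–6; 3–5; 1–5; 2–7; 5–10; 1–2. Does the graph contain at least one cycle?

The graph has 10 vertices, 12 edges, and 1 connected component.
One cycle is 1-5-10-9-1.

Yes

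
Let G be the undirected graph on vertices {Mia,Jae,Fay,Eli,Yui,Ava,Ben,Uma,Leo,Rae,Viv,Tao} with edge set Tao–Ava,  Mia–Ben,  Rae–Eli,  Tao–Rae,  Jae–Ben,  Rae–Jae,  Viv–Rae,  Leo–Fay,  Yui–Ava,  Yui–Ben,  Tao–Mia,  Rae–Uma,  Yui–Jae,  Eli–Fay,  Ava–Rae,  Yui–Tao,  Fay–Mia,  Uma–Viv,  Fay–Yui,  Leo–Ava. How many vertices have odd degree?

4

Degrees: Mia:3, Jae:3, Fay:4, Eli:2, Yui:5, Ava:4, Ben:3, Uma:2, Leo:2, Rae:6, Viv:2, Tao:4
Odd-degree vertices: Mia, Jae, Yui, Ben.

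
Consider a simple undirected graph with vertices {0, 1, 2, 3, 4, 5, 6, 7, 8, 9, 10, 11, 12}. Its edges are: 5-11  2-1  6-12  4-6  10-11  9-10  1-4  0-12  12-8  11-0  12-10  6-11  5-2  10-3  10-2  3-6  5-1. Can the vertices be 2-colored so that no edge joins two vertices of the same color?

No

2-5-1-2 is an odd cycle (length 3), and a bipartite graph can contain only even cycles.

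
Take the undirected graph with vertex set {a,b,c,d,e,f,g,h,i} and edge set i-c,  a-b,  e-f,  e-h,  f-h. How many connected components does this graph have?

Component: {d}
Component: {g}
Component: {a, b}
Component: {c, i}
Component: {e, f, h}

5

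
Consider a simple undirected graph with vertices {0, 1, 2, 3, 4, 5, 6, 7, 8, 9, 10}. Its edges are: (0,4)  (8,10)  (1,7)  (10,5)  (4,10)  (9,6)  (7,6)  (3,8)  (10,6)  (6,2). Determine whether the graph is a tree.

Yes

|V| = 11, |E| = 10.
Connected and |E| = |V| - 1, which characterizes a tree.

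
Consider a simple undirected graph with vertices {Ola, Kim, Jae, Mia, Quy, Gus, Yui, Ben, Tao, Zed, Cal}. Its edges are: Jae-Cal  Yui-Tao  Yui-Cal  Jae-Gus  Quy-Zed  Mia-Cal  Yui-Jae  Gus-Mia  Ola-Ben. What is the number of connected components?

Component: {Kim}
Component: {Ola, Ben}
Component: {Quy, Zed}
Component: {Jae, Mia, Gus, Yui, Tao, Cal}

4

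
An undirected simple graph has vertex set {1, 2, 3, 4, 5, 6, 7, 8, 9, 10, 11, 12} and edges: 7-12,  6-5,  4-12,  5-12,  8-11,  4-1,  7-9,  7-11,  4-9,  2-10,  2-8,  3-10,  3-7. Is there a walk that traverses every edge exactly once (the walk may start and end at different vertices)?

No

Degrees: 1:1, 2:2, 3:2, 4:3, 5:2, 6:1, 7:4, 8:2, 9:2, 10:2, 11:2, 12:3
Odd-degree vertices: 1, 4, 6, 12 (4 total).
An Eulerian trail requires 0 or 2 odd-degree vertices; here there are 4.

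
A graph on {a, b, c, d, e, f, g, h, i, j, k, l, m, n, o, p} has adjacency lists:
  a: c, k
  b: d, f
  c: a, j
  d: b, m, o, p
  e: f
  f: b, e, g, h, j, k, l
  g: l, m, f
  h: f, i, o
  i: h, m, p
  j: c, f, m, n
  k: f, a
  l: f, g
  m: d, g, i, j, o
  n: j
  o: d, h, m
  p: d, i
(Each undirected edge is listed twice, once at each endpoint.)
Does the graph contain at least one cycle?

Yes

|V| = 16, |E| = 23, number of components = 1.
Since 23 > 16 - 1, a cycle must exist; for instance m-i-h-o-d-m.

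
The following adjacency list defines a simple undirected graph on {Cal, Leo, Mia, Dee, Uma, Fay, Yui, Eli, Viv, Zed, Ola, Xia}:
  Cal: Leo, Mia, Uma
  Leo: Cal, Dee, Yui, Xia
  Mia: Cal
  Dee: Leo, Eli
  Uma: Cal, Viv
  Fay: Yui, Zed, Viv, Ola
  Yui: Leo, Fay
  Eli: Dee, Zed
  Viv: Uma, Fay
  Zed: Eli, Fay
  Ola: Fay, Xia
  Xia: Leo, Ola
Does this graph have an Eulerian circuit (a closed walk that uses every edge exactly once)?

Degrees: Cal:3, Leo:4, Mia:1, Dee:2, Uma:2, Fay:4, Yui:2, Eli:2, Viv:2, Zed:2, Ola:2, Xia:2
Cal, Mia have odd degree; an Eulerian circuit needs every degree to be even, so none exists.

No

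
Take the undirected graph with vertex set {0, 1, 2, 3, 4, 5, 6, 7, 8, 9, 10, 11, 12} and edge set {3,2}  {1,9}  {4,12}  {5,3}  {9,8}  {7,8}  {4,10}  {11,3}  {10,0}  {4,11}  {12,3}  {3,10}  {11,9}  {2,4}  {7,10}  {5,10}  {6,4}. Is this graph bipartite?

No

The cycle 5-10-3-5 has length 3, which is odd, so the graph is not bipartite.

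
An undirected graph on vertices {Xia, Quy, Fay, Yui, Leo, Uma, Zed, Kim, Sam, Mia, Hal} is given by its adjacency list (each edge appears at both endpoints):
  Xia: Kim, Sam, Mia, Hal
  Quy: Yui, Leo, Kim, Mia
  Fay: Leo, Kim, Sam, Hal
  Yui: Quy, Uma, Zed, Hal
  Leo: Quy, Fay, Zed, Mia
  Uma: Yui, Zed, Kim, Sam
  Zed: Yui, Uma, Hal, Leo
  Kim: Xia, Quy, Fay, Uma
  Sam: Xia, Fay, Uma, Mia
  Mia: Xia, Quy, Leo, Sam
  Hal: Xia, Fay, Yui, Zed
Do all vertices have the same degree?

Degrees: Xia:4, Quy:4, Fay:4, Yui:4, Leo:4, Uma:4, Zed:4, Kim:4, Sam:4, Mia:4, Hal:4
Every vertex has degree 4, so the graph is 4-regular.

Yes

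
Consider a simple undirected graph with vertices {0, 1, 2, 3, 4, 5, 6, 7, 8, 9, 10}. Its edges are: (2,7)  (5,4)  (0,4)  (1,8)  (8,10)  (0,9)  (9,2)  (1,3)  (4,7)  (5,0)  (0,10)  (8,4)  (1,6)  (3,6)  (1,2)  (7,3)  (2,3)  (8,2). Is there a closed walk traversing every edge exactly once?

Degrees: 0:4, 1:4, 2:5, 3:4, 4:4, 5:2, 6:2, 7:3, 8:4, 9:2, 10:2
2, 7 have odd degree; an Eulerian circuit needs every degree to be even, so none exists.

No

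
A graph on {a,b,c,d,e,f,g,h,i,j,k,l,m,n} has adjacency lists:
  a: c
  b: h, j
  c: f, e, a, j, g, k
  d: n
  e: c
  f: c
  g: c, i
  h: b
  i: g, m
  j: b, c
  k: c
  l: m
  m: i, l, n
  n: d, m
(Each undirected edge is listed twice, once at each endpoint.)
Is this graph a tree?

The graph has 14 vertices and 13 edges.
It is connected with exactly 13 edges, hence acyclic — it is a tree.

Yes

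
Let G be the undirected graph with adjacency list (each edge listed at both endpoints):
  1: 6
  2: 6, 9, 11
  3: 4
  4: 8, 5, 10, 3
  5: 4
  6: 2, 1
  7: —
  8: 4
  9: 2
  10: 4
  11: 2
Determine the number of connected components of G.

Component: {7}
Component: {1, 2, 6, 9, 11}
Component: {3, 4, 5, 8, 10}

3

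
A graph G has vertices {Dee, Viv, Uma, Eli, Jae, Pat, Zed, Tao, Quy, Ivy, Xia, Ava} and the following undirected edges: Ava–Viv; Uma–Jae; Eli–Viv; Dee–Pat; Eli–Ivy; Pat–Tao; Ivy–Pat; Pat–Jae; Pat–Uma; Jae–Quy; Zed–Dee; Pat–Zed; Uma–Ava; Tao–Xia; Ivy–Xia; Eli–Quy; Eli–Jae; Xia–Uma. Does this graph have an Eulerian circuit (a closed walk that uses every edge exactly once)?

Degrees: Dee:2, Viv:2, Uma:4, Eli:4, Jae:4, Pat:6, Zed:2, Tao:2, Quy:2, Ivy:3, Xia:3, Ava:2
Vertices with odd degree: Ivy, Xia. An Eulerian circuit requires all degrees even.

No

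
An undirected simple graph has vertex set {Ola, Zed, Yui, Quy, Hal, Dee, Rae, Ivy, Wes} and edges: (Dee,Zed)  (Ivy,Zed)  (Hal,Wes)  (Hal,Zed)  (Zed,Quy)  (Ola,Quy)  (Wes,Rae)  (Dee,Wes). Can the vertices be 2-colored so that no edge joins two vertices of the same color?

A valid 2-coloring puts {Yui, Quy, Hal, Dee, Rae, Ivy} on one side and {Ola, Zed, Wes} on the other; every edge crosses between the two sides.

Yes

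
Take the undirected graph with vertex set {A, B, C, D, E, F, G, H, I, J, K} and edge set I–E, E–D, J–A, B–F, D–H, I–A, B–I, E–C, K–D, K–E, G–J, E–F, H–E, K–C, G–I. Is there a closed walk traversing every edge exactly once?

No

Degrees: A:2, B:2, C:2, D:3, E:6, F:2, G:2, H:2, I:4, J:2, K:3
D, K have odd degree; an Eulerian circuit needs every degree to be even, so none exists.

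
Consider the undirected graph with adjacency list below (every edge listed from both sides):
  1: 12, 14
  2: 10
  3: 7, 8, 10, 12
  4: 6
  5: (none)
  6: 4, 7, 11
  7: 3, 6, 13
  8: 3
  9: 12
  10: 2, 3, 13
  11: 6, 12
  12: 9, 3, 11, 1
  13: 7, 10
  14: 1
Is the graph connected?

No

Component: {5}
Component: {1, 2, 3, 4, 6, 7, 8, 9, 10, 11, 12, 13, 14}
There are 2 separate components, so the graph is not connected.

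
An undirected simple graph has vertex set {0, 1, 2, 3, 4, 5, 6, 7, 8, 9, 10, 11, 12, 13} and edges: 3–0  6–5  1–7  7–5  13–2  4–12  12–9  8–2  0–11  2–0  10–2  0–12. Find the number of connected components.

2

Component: {1, 5, 6, 7}
Component: {0, 2, 3, 4, 8, 9, 10, 11, 12, 13}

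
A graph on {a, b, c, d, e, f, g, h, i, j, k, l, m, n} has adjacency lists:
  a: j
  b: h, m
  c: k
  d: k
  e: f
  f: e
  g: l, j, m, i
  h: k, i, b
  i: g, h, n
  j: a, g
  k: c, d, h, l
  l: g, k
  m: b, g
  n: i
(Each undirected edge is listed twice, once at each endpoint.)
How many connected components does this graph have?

2

Component: {e, f}
Component: {a, b, c, d, g, h, i, j, k, l, m, n}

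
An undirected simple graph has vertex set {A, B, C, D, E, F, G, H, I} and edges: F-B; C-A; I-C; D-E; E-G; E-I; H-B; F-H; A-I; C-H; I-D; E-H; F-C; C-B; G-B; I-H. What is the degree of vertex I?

Neighbors of I: A, C, D, E, H.

5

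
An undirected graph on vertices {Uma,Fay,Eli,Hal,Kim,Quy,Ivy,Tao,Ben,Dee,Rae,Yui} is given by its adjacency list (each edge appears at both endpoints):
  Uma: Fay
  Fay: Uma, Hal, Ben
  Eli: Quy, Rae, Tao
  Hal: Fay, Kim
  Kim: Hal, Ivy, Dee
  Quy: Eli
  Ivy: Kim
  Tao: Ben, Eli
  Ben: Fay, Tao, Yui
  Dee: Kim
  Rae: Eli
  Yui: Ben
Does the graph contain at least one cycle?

No

|V| = 12, |E| = 11, number of components = 1.
A forest on 12 vertices with 1 component has exactly 11 edges, which matches — so no cycle.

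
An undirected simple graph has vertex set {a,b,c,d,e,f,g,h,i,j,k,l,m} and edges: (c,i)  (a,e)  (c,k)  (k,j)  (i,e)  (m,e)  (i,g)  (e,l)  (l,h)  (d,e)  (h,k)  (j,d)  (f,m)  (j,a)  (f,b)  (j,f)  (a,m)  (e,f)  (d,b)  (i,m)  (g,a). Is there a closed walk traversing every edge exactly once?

Degrees: a:4, b:2, c:2, d:3, e:6, f:4, g:2, h:2, i:4, j:4, k:3, l:2, m:4
d, k have odd degree; an Eulerian circuit needs every degree to be even, so none exists.

No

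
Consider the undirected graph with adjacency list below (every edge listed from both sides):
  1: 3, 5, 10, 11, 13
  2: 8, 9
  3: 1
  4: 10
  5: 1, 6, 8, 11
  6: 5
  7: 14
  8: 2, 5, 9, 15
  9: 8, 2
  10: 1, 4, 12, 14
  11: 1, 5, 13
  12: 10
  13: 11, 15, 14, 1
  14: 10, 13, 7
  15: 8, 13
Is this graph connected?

A breadth-first search from 1 visits 1, 5, 10, 3, 11, 13, 8, 6, 4, 14, 12, 15, 9, 2, 7 — all 15 vertices — so the graph is connected.

Yes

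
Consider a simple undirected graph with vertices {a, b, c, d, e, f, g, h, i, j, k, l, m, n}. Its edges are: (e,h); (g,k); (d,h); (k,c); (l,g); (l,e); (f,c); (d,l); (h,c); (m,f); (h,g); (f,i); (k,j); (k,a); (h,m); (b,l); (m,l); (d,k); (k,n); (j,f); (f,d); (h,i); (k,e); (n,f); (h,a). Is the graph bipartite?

A valid 2-coloring puts {f, h, k, l} on one side and {a, b, c, d, e, g, i, j, m, n} on the other; every edge crosses between the two sides.

Yes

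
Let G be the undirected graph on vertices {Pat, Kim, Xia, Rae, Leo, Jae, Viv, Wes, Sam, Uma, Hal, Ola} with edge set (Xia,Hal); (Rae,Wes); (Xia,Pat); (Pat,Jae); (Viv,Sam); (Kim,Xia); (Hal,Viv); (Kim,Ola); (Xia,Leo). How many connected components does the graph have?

Component: {Uma}
Component: {Rae, Wes}
Component: {Pat, Kim, Xia, Leo, Jae, Viv, Sam, Hal, Ola}

3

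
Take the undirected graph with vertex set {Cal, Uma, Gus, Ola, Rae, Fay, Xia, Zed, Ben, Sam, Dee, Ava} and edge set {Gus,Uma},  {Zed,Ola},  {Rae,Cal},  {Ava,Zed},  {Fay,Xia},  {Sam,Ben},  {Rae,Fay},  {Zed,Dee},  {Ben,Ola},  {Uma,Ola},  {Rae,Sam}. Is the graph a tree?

|V| = 12, |E| = 11.
It is connected with exactly 11 edges, hence acyclic — it is a tree.

Yes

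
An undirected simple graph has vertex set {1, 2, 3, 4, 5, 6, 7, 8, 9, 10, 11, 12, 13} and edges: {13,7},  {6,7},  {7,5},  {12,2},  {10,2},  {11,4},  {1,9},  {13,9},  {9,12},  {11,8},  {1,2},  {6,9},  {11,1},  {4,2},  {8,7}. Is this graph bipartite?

A valid 2-coloring puts {2, 3, 7, 9, 11} on one side and {1, 4, 5, 6, 8, 10, 12, 13} on the other; every edge crosses between the two sides.

Yes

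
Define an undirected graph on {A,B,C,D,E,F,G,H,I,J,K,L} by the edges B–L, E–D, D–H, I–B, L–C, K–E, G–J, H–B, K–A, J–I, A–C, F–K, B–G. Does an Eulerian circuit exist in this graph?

Degrees: A:2, B:4, C:2, D:2, E:2, F:1, G:2, H:2, I:2, J:2, K:3, L:2
Vertices with odd degree: F, K. An Eulerian circuit requires all degrees even.

No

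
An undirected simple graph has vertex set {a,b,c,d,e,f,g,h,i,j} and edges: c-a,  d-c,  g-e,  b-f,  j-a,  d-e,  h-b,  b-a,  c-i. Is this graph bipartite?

Partition the vertices as {b, c, e, j} vs {a, d, f, g, h, i}. Each listed edge has one endpoint in each part, so the graph is bipartite.

Yes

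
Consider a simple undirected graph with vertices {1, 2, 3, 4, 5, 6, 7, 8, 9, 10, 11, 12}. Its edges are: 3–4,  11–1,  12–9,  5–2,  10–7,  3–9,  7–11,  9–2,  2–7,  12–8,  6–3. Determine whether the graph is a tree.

The graph has 12 vertices and 11 edges.
Connected and |E| = |V| - 1, which characterizes a tree.

Yes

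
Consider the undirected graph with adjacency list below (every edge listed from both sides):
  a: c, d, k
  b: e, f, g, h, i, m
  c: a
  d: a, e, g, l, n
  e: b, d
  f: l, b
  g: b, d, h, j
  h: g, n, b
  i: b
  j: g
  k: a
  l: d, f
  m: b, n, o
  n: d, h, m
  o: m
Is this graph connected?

Yes

Starting from a and exploring outward reaches every vertex (a, d, c, k, g, e, l, n, b, j, h, f, m, i, o); the graph is connected.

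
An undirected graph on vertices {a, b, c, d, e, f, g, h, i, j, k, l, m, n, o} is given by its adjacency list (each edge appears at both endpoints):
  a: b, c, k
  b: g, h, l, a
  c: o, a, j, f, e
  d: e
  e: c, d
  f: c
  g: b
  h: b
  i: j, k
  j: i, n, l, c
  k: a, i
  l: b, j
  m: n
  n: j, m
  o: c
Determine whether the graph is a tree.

The graph has 15 vertices and 16 edges.
A tree on 15 vertices has exactly 14 edges; this graph has 16, so it contains a cycle and is not a tree.

No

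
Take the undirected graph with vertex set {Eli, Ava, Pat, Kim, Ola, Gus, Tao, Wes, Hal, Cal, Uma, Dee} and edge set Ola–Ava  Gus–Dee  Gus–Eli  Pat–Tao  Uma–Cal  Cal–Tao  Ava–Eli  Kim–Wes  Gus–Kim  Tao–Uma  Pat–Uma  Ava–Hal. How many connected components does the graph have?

Component: {Pat, Tao, Cal, Uma}
Component: {Eli, Ava, Kim, Ola, Gus, Wes, Hal, Dee}

2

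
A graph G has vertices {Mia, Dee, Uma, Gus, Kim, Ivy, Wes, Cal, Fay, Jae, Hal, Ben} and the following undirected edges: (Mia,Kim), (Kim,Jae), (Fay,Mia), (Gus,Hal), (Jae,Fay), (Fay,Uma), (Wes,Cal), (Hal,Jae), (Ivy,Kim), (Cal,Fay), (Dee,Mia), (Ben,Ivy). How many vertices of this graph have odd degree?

8

Degrees: Mia:3, Dee:1, Uma:1, Gus:1, Kim:3, Ivy:2, Wes:1, Cal:2, Fay:4, Jae:3, Hal:2, Ben:1
Odd-degree vertices: Mia, Dee, Uma, Gus, Kim, Wes, Jae, Ben.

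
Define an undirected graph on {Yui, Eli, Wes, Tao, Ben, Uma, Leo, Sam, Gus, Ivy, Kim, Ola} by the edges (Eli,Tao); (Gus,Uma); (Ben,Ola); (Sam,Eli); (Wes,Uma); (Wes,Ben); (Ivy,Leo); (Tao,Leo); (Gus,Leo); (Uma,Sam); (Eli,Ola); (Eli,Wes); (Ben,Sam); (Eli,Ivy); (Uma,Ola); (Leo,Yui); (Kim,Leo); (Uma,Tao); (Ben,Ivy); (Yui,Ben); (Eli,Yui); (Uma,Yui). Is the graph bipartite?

Color {Eli, Ben, Uma, Leo} black and {Yui, Wes, Tao, Sam, Gus, Ivy, Kim, Ola} white. No edge joins two same-colored vertices, so the graph is bipartite.

Yes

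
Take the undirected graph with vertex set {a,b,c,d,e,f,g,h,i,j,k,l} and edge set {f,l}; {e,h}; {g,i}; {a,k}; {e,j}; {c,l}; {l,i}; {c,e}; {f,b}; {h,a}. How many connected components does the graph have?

Component: {d}
Component: {a, b, c, e, f, g, h, i, j, k, l}

2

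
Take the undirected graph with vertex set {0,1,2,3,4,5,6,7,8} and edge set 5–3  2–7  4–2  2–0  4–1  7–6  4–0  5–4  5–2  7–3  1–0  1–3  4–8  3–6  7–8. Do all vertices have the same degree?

Degrees: 0:3, 1:3, 2:4, 3:4, 4:5, 5:3, 6:2, 7:4, 8:2
Degrees are not all equal (e.g. deg(6)=2 but deg(4)=5); not regular.

No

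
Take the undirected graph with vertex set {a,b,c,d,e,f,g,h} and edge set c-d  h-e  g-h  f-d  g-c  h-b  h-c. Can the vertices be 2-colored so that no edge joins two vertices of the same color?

No

c-g-h-c is an odd cycle (length 3), and a bipartite graph can contain only even cycles.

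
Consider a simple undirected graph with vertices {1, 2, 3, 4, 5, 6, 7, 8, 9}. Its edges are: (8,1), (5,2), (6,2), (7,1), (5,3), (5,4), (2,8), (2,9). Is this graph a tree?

|V| = 9, |E| = 8.
Connected and |E| = |V| - 1, which characterizes a tree.

Yes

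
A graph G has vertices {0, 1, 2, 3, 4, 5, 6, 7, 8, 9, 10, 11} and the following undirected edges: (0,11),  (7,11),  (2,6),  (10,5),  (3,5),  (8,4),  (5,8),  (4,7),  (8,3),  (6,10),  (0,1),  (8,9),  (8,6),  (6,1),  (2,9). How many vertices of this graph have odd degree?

Degrees: 0:2, 1:2, 2:2, 3:2, 4:2, 5:3, 6:4, 7:2, 8:5, 9:2, 10:2, 11:2
Odd-degree vertices: 5, 8.

2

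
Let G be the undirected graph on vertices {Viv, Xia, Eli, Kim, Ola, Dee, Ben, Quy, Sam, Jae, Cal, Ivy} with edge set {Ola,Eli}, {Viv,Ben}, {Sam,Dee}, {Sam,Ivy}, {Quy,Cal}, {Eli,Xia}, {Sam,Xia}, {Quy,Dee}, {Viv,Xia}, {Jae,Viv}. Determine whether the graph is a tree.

No

The graph has 12 vertices and 10 edges.
It is not connected, so it is not a tree.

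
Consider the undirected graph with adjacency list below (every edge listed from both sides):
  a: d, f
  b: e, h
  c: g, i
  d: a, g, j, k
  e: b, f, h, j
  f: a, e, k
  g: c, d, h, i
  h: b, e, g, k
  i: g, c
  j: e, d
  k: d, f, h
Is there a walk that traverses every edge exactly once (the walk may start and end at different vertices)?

Degrees: a:2, b:2, c:2, d:4, e:4, f:3, g:4, h:4, i:2, j:2, k:3
Odd-degree vertices: f, k (2 total).
The non-isolated vertices are connected and exactly 2 have odd degree, so an Eulerian trail exists (from f to k).

Yes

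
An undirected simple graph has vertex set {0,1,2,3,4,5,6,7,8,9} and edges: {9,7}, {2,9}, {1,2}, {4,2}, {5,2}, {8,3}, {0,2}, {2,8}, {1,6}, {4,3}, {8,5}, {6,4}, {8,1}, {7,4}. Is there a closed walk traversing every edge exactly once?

Degrees: 0:1, 1:3, 2:6, 3:2, 4:4, 5:2, 6:2, 7:2, 8:4, 9:2
0, 1 have odd degree; an Eulerian circuit needs every degree to be even, so none exists.

No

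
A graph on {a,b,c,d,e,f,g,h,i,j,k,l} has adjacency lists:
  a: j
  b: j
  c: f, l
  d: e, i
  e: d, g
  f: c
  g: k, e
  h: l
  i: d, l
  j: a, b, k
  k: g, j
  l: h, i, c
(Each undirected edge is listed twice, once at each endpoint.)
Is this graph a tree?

The graph has 12 vertices and 11 edges.
Connected and |E| = |V| - 1, which characterizes a tree.

Yes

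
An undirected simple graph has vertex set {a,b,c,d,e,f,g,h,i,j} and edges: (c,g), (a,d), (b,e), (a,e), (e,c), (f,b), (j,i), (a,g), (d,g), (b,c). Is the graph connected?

Component: {h}
Component: {i, j}
Component: {a, b, c, d, e, f, g}
No edge joins these 3 groups, so the graph is disconnected.

No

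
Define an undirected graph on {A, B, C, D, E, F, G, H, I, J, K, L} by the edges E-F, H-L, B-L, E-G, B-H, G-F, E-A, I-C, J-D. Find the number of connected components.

5

Component: {K}
Component: {C, I}
Component: {D, J}
Component: {B, H, L}
Component: {A, E, F, G}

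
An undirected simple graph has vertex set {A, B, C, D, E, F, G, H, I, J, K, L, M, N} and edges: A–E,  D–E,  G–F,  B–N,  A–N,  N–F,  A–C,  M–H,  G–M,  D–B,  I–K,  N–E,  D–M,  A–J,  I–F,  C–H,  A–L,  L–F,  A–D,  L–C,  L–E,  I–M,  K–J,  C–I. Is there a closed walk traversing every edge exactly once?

Yes

Degrees: A:6, B:2, C:4, D:4, E:4, F:4, G:2, H:2, I:4, J:2, K:2, L:4, M:4, N:4
All degrees are even and the non-isolated vertices are connected — an Eulerian circuit exists.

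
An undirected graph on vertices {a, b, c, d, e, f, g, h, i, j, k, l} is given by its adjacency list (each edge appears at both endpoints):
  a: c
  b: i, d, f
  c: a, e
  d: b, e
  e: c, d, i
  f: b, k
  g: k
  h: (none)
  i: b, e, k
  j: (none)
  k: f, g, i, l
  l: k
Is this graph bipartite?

Partition the vertices as {c, d, f, g, h, i, j, l} vs {a, b, e, k}. Each listed edge has one endpoint in each part, so the graph is bipartite.

Yes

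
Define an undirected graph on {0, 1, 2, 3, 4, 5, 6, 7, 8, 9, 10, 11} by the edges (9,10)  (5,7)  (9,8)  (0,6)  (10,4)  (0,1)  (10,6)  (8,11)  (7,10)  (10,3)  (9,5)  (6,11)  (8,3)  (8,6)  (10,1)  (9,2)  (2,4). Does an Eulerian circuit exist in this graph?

Yes

Degrees: 0:2, 1:2, 2:2, 3:2, 4:2, 5:2, 6:4, 7:2, 8:4, 9:4, 10:6, 11:2
All degrees are even and the non-isolated vertices are connected — an Eulerian circuit exists.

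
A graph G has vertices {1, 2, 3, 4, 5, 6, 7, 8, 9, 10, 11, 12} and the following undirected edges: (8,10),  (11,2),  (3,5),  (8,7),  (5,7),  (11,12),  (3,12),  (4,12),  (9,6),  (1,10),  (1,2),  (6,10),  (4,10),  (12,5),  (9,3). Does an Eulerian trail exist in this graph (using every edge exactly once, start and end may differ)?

Degrees: 1:2, 2:2, 3:3, 4:2, 5:3, 6:2, 7:2, 8:2, 9:2, 10:4, 11:2, 12:4
Odd-degree vertices: 3, 5 (2 total).
The non-isolated vertices are connected and exactly 2 have odd degree, so an Eulerian trail exists (from 3 to 5).

Yes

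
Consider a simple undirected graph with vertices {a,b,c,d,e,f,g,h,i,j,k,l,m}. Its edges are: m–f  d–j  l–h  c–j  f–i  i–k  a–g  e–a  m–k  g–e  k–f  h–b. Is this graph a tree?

No

The graph has 13 vertices and 12 edges.
It splits into 4 components, so it cannot be a tree.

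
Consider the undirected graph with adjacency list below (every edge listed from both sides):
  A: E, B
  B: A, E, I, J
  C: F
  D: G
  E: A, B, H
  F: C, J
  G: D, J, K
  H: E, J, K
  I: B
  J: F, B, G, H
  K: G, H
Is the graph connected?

A breadth-first search from A visits A, B, E, J, I, H, G, F, K, D, C — all 11 vertices — so the graph is connected.

Yes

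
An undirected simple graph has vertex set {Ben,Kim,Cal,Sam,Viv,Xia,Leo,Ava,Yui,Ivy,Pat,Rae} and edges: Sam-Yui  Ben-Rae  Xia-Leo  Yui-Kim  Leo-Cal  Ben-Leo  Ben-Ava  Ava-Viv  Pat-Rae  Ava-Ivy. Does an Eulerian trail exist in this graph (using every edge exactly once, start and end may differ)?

No

Degrees: Ben:3, Kim:1, Cal:1, Sam:1, Viv:1, Xia:1, Leo:3, Ava:3, Yui:2, Ivy:1, Pat:1, Rae:2
Odd-degree vertices: Ben, Kim, Cal, Sam, Viv, Xia, Leo, Ava, Ivy, Pat (10 total).
With 10 odd-degree vertices (more than two), no single trail can use every edge.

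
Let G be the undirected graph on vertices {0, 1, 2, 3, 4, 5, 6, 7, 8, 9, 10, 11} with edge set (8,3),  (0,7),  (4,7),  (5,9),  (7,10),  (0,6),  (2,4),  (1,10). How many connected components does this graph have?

Component: {11}
Component: {3, 8}
Component: {5, 9}
Component: {0, 1, 2, 4, 6, 7, 10}

4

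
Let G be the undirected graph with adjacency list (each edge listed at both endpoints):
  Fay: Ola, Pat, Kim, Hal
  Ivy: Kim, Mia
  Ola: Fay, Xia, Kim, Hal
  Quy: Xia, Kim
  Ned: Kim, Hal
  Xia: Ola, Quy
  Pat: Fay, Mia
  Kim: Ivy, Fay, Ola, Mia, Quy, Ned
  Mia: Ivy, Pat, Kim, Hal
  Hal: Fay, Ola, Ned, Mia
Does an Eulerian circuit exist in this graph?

Yes

Degrees: Fay:4, Ivy:2, Ola:4, Quy:2, Ned:2, Xia:2, Pat:2, Kim:6, Mia:4, Hal:4
All degrees are even and the non-isolated vertices are connected — an Eulerian circuit exists.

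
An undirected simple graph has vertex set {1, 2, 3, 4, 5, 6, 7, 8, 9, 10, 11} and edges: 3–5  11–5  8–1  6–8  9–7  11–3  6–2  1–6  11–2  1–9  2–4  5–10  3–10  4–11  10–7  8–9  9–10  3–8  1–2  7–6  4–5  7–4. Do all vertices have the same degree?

Degrees: 1:4, 2:4, 3:4, 4:4, 5:4, 6:4, 7:4, 8:4, 9:4, 10:4, 11:4
Every vertex has degree 4, so the graph is 4-regular.

Yes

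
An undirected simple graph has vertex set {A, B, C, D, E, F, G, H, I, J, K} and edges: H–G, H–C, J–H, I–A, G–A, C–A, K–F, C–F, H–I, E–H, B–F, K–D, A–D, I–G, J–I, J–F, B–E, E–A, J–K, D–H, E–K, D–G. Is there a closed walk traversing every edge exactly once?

No

Degrees: A:5, B:2, C:3, D:4, E:4, F:4, G:4, H:6, I:4, J:4, K:4
A, C have odd degree; an Eulerian circuit needs every degree to be even, so none exists.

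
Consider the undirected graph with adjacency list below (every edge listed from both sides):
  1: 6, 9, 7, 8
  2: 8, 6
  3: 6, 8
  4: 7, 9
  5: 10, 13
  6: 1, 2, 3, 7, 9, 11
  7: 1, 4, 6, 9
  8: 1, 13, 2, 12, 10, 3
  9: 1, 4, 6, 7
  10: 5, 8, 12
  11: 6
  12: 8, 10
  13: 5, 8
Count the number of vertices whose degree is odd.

2

Degrees: 1:4, 2:2, 3:2, 4:2, 5:2, 6:6, 7:4, 8:6, 9:4, 10:3, 11:1, 12:2, 13:2
Odd-degree vertices: 10, 11.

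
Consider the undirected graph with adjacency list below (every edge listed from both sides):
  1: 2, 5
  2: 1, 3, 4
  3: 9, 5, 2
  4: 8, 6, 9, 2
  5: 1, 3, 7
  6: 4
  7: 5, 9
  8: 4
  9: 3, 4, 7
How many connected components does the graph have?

1

Component: {1, 2, 3, 4, 5, 6, 7, 8, 9}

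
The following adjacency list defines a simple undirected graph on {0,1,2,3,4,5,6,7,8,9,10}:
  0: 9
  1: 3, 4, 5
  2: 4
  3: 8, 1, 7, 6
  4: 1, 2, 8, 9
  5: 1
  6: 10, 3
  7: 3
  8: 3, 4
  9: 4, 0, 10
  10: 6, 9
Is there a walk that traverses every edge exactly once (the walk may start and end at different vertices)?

No

Degrees: 0:1, 1:3, 2:1, 3:4, 4:4, 5:1, 6:2, 7:1, 8:2, 9:3, 10:2
Odd-degree vertices: 0, 1, 2, 5, 7, 9 (6 total).
An Eulerian trail requires 0 or 2 odd-degree vertices; here there are 6.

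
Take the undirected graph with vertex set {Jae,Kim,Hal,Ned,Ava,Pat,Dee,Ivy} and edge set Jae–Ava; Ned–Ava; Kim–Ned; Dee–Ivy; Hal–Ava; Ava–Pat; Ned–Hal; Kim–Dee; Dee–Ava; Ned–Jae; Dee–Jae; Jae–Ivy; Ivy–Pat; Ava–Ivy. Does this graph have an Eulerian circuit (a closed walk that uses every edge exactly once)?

Yes

Degrees: Jae:4, Kim:2, Hal:2, Ned:4, Ava:6, Pat:2, Dee:4, Ivy:4
Every vertex has even degree and the edges form a single connected piece, so an Eulerian circuit exists.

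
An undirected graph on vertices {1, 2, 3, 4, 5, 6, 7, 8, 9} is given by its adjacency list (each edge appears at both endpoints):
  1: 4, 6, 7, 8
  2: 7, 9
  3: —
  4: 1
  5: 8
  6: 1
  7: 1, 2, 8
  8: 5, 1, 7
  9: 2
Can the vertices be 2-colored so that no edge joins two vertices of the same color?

No

The cycle 8-1-7-8 has length 3, which is odd, so the graph is not bipartite.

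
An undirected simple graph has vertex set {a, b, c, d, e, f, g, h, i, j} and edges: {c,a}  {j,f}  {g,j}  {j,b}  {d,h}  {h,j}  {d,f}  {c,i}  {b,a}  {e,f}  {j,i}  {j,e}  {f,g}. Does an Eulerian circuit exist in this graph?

Degrees: a:2, b:2, c:2, d:2, e:2, f:4, g:2, h:2, i:2, j:6
All degrees are even and the non-isolated vertices are connected — an Eulerian circuit exists.

Yes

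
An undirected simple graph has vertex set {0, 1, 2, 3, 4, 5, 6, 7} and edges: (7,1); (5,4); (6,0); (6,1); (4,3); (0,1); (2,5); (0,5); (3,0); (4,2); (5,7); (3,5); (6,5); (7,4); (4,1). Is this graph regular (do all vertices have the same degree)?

Degrees: 0:4, 1:4, 2:2, 3:3, 4:5, 5:6, 6:3, 7:3
Degrees are not all equal (e.g. deg(2)=2 but deg(5)=6); not regular.

No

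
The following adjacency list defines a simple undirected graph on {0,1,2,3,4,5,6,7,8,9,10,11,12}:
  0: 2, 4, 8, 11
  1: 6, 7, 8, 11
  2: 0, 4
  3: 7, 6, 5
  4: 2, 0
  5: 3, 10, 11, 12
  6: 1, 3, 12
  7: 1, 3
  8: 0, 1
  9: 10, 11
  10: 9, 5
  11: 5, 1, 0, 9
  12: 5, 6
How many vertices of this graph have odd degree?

2

Degrees: 0:4, 1:4, 2:2, 3:3, 4:2, 5:4, 6:3, 7:2, 8:2, 9:2, 10:2, 11:4, 12:2
Odd-degree vertices: 3, 6.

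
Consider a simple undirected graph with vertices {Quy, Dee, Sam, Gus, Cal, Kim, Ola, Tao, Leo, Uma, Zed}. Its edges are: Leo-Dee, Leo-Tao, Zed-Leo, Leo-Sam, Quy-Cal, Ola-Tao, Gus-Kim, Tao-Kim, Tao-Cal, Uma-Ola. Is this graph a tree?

Yes

The graph has 11 vertices and 10 edges.
It is connected with exactly 10 edges, hence acyclic — it is a tree.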